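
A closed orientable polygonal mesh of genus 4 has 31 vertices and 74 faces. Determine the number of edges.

For a closed orientable surface of genus 4, χ = 2 − 2·4 = -6.
E = V + F − (-6) = 31 + 74 − (-6) = 111.

111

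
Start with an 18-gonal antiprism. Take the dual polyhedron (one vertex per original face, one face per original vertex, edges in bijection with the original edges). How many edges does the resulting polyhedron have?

The base solid has V = 36, E = 72, F = 38.
The dual swaps V and F and preserves E: V′ = F = 38, E′ = E = 72, F′ = V = 36.

72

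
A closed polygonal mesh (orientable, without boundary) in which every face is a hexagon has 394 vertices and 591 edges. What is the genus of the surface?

Every face is a hexagon and each edge borders two faces, so 6F = 2·591, giving F = 197.
χ = V − E + F = 394 − 591 + 197 = 0.
For a closed orientable surface χ = 2 − 2g, so g = (2 − (0))/2 = 1.

1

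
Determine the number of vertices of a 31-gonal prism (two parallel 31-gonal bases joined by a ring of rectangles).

A prism on an n-gon has two n-gon bases and n rectangular sides: V = 2·31 = 62, E = 3·31 = 93, F = 31 + 2 = 33.

62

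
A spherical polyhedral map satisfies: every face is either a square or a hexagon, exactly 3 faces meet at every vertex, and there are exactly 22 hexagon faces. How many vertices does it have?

Let x be the number of squares; then F = 22 + x.
Edge–face incidences: 2E = 6·22 + 4·x = 132 + 4x.
Every vertex has degree 3, so 3V = 2E.
Euler: V − E + F = 2 ⇒ (2E)/3 − E + (22 + x) = 2.
Multiply by 6: 2·(2E) − 3·(2E) + 6·(22 + x) = 12, i.e. 132 + 6x − (132 + 4x) = 12.
Collecting terms: 2x = 12, so x = 6.
Then 2E = 132 + 4·6 = 156, so E = 78, V = 2E/3 = 52, F = 22 + 6 = 28.

52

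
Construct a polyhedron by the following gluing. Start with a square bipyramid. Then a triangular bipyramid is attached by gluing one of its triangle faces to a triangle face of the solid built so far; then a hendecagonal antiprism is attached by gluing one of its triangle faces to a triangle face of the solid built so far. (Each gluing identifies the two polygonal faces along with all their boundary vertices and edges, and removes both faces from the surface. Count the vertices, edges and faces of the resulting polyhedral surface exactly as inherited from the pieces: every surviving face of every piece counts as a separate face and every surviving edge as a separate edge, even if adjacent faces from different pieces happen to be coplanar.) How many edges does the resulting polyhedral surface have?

A square bipyramid: V=6, E=12, F=8.
Attach a triangular bipyramid (V=5, E=9, F=6) along a 3-gon: merge 3 vertices and 3 edges, delete both glued faces → V=8, E=18, F=12.
Attach a hendecagonal antiprism (V=22, E=44, F=24) along a 3-gon: merge 3 vertices and 3 edges, delete both glued faces → V=27, E=59, F=34.
Check: V − E + F = 27 − 59 + 34 = 2.

59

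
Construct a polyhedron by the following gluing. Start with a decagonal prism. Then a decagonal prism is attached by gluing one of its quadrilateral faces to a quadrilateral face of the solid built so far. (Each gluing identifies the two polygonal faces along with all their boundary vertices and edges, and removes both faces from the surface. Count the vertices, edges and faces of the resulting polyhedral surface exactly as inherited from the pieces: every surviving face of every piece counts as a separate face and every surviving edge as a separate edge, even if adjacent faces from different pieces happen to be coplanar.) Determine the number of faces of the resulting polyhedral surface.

A decagonal prism: V=20, E=30, F=12.
Attach a decagonal prism (V=20, E=30, F=12) along a 4-gon: merge 4 vertices and 4 edges, delete both glued faces → V=36, E=56, F=22.
Check: V − E + F = 36 − 56 + 22 = 2.

22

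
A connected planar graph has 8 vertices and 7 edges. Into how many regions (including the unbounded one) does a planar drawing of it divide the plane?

1

Euler's formula for a connected plane graph: V − E + F = 2, so F = 2 − 8 + 7 = 1.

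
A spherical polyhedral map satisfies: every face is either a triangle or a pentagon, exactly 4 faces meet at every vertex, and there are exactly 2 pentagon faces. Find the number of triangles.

Let x be the number of triangles; then F = 2 + x.
Edge–face incidences: 2E = 5·2 + 3·x = 10 + 3x.
Every vertex has degree 4, so 4V = 2E.
Euler: V − E + F = 2 ⇒ (2E)/4 − E + (2 + x) = 2.
Multiply by 8: 2·(2E) − 4·(2E) + 8·(2 + x) = 16, i.e. 16 + 8x − 2·(10 + 3x) = 16.
Collecting terms: 2x − 4 = 16, so 2x = 20, so x = 10.
Then 2E = 10 + 3·10 = 40, so E = 20, V = 2E/4 = 10, F = 2 + 10 = 12.

10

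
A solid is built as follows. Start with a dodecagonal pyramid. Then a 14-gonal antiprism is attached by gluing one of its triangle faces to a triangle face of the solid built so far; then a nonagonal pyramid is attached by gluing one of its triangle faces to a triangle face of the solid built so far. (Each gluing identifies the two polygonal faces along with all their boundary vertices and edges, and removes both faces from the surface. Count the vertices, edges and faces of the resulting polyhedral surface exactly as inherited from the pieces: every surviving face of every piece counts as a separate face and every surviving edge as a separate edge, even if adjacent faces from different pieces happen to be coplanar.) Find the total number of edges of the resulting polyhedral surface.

92

A dodecagonal pyramid: V=13, E=24, F=13.
Attach a 14-gonal antiprism (V=28, E=56, F=30) along a 3-gon: merge 3 vertices and 3 edges, delete both glued faces → V=38, E=77, F=41.
Attach a nonagonal pyramid (V=10, E=18, F=10) along a 3-gon: merge 3 vertices and 3 edges, delete both glued faces → V=45, E=92, F=49.
Check: V − E + F = 45 − 92 + 49 = 2.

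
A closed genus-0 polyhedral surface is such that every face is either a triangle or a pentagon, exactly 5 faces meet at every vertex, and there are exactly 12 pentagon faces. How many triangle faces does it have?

Let x be the number of triangles; then F = 12 + x.
Edge–face incidences: 2E = 5·12 + 3·x = 60 + 3x.
Every vertex has degree 5, so 5V = 2E.
Euler: V − E + F = 2 ⇒ (2E)/5 − E + (12 + x) = 2.
Multiply by 10: 2·(2E) − 5·(2E) + 10·(12 + x) = 20, i.e. 120 + 10x − 3·(60 + 3x) = 20.
Collecting terms: x − 60 = 20, so x = 80.
Then 2E = 60 + 3·80 = 300, so E = 150, V = 2E/5 = 60, F = 12 + 80 = 92.

80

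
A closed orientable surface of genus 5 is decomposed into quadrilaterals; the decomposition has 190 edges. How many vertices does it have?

87

χ = 2 − 2·5 = -8, and every face is a square so 4F = 2E.
F = 2E/4 = 95. Then V = -8 + E − F = -8 + 190 − 95 = 87.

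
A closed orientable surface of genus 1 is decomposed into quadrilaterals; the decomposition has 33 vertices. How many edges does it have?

66

χ = 2 − 2·1 = 0, and every face is a square so 4F = 2E.
V − E + F = 0 with E = 4F/2 gives 33 − (4/2 − 1)·F = 0, so F = 33 and E = 66.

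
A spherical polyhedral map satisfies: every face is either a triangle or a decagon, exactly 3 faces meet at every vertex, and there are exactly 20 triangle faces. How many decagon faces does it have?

12

Let x be the number of decagons; then F = 20 + x.
Edge–face incidences: 2E = 3·20 + 10·x = 60 + 10x.
Every vertex has degree 3, so 3V = 2E.
Euler: V − E + F = 2 ⇒ (2E)/3 − E + (20 + x) = 2.
Multiply by 6: 2·(2E) − 3·(2E) + 6·(20 + x) = 12, i.e. 120 + 6x − (60 + 10x) = 12.
Collecting terms: −4x + 60 = 12, so −4x = −48, so x = 12.
Then 2E = 60 + 10·12 = 180, so E = 90, V = 2E/3 = 60, F = 20 + 12 = 32.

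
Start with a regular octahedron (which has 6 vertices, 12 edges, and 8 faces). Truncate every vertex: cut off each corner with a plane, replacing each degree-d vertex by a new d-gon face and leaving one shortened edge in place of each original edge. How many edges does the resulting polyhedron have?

Truncation replaces each original edge-end by a new vertex, so V′ = 2E = 24.
Each original edge survives, and each old vertex of degree d contributes d new edges; summing degrees gives Σd = 2E, so E′ = E + 2E = 3E = 36.
Each original face survives and each original vertex becomes one new face: F′ = F + V = 14.

36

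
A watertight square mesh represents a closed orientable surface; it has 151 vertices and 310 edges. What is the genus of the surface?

3

Every face is a square and each edge borders two faces, so 4F = 2·310, giving F = 155.
χ = V − E + F = 151 − 310 + 155 = -4.
For a closed orientable surface χ = 2 − 2g, so g = (2 − (-4))/2 = 3.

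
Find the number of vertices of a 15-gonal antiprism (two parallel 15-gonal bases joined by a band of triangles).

30

An antiprism on an n-gon has two n-gon caps and 2n triangles: V = 2·15 = 30, E = 4·15 = 60, F = 2·15 + 2 = 32.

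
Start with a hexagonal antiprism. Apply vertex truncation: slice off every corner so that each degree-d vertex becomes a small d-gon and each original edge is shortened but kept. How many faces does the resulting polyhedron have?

The base solid has V = 12, E = 24, F = 14.
Truncation replaces each original edge-end by a new vertex, so V′ = 2E = 48.
Each original edge survives, and each old vertex of degree d contributes d new edges; summing degrees gives Σd = 2E, so E′ = E + 2E = 3E = 72.
Each original face survives and each original vertex becomes one new face: F′ = F + V = 26.

26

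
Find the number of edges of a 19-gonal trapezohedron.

76

The n-trapezohedron (dual of the n-antiprism) has V = 2·19 + 2 = 40, E = 4·19 = 76, F = 2·19 = 38.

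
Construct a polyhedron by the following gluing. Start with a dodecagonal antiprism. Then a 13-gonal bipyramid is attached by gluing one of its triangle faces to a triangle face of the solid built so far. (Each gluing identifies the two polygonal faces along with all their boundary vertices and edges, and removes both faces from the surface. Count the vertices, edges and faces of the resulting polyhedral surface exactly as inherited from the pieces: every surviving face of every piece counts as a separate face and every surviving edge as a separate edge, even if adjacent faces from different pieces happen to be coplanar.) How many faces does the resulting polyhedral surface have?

50

A dodecagonal antiprism: V=24, E=48, F=26.
Attach a 13-gonal bipyramid (V=15, E=39, F=26) along a 3-gon: merge 3 vertices and 3 edges, delete both glued faces → V=36, E=84, F=50.
Check: V − E + F = 36 − 84 + 50 = 2.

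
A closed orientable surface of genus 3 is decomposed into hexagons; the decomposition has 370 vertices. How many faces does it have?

187

χ = 2 − 2·3 = -4, and every face is a hexagon so 6F = 2E.
V − E + F = -4 with E = 6F/2 gives 370 − (6/2 − 1)·F = -4, so F = 187 and E = 561.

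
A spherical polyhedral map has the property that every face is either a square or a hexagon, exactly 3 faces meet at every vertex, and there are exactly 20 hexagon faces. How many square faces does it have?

Let x be the number of squares; then F = 20 + x.
Edge–face incidences: 2E = 6·20 + 4·x = 120 + 4x.
Every vertex has degree 3, so 3V = 2E.
Euler: V − E + F = 2 ⇒ (2E)/3 − E + (20 + x) = 2.
Multiply by 6: 2·(2E) − 3·(2E) + 6·(20 + x) = 12, i.e. 120 + 6x − (120 + 4x) = 12.
Collecting terms: 2x = 12, so x = 6.
Then 2E = 120 + 4·6 = 144, so E = 72, V = 2E/3 = 48, F = 20 + 6 = 26.

6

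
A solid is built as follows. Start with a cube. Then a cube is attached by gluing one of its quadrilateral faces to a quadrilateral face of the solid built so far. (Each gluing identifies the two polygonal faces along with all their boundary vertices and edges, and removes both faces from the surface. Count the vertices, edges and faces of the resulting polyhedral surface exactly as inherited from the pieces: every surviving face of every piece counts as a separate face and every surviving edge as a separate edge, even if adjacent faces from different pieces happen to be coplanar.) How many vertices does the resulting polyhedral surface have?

A cube: V=8, E=12, F=6.
Attach a cube (V=8, E=12, F=6) along a 4-gon: merge 4 vertices and 4 edges, delete both glued faces → V=12, E=20, F=10.
Check: V − E + F = 12 − 20 + 10 = 2.

12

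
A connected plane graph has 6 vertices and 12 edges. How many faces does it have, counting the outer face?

Euler's formula for a connected plane graph: V − E + F = 2, so F = 2 − 6 + 12 = 8.

8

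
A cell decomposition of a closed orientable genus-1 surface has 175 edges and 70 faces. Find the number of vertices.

For a closed orientable surface of genus 1, χ = 2 − 2·1 = 0.
V = 0 + E − F = 0 + 175 − 70 = 105.

105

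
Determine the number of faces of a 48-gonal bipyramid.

A bipyramid over an n-gon has 2n triangular faces and n + 2 vertices: V = 48 + 2 = 50, E = 3·48 = 144, F = 2·48 = 96.

96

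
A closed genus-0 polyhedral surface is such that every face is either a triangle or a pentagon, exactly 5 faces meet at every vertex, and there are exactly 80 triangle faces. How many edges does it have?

Let x be the number of pentagons; then F = 80 + x.
Edge–face incidences: 2E = 3·80 + 5·x = 240 + 5x.
Every vertex has degree 5, so 5V = 2E.
Euler: V − E + F = 2 ⇒ (2E)/5 − E + (80 + x) = 2.
Multiply by 10: 2·(2E) − 5·(2E) + 10·(80 + x) = 20, i.e. 800 + 10x − 3·(240 + 5x) = 20.
Collecting terms: −5x + 80 = 20, so −5x = −60, so x = 12.
Then 2E = 240 + 5·12 = 300, so E = 150, V = 2E/5 = 60, F = 80 + 12 = 92.

150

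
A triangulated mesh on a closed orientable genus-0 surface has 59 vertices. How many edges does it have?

171

χ = 2 − 2·0 = 2, and every face is a triangle so 3F = 2E.
V − E + F = 2 with E = 3F/2 gives 59 − (3/2 − 1)·F = 2, so F = 114 and E = 171.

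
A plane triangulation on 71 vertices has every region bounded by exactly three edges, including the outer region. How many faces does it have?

138

In a plane triangulation 3F = 2E and V − E + F = 2, so F = 2V − 4 = 2·71 − 4 = 138.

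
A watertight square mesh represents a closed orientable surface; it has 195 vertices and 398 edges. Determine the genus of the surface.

3

Every face is a square and each edge borders two faces, so 4F = 2·398, giving F = 199.
χ = V − E + F = 195 − 398 + 199 = -4.
For a closed orientable surface χ = 2 − 2g, so g = (2 − (-4))/2 = 3.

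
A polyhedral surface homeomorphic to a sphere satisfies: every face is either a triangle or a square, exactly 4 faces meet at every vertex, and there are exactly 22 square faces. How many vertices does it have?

Let x be the number of triangles; then F = 22 + x.
Edge–face incidences: 2E = 4·22 + 3·x = 88 + 3x.
Every vertex has degree 4, so 4V = 2E.
Euler: V − E + F = 2 ⇒ (2E)/4 − E + (22 + x) = 2.
Multiply by 8: 2·(2E) − 4·(2E) + 8·(22 + x) = 16, i.e. 176 + 8x − 2·(88 + 3x) = 16.
Collecting terms: 2x = 16, so x = 8.
Then 2E = 88 + 3·8 = 112, so E = 56, V = 2E/4 = 28, F = 22 + 8 = 30.

28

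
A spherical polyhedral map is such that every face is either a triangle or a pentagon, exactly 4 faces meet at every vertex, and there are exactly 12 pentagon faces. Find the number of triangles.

20

Let x be the number of triangles; then F = 12 + x.
Edge–face incidences: 2E = 5·12 + 3·x = 60 + 3x.
Every vertex has degree 4, so 4V = 2E.
Euler: V − E + F = 2 ⇒ (2E)/4 − E + (12 + x) = 2.
Multiply by 8: 2·(2E) − 4·(2E) + 8·(12 + x) = 16, i.e. 96 + 8x − 2·(60 + 3x) = 16.
Collecting terms: 2x − 24 = 16, so 2x = 40, so x = 20.
Then 2E = 60 + 3·20 = 120, so E = 60, V = 2E/4 = 30, F = 12 + 20 = 32.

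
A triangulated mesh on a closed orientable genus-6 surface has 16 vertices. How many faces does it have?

χ = 2 − 2·6 = -10, and every face is a triangle so 3F = 2E.
V − E + F = -10 with E = 3F/2 gives 16 − (3/2 − 1)·F = -10, so F = 52 and E = 78.

52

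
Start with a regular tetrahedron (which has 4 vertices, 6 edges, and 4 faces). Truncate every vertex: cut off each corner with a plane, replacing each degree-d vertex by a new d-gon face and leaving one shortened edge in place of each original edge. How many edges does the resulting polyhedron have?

Truncation replaces each original edge-end by a new vertex, so V′ = 2E = 12.
Each original edge survives, and each old vertex of degree d contributes d new edges; summing degrees gives Σd = 2E, so E′ = E + 2E = 3E = 18.
Each original face survives and each original vertex becomes one new face: F′ = F + V = 8.

18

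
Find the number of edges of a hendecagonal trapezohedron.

44

The n-trapezohedron (dual of the n-antiprism) has V = 2·11 + 2 = 24, E = 4·11 = 44, F = 2·11 = 22.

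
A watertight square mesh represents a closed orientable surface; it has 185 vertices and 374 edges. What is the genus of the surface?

Every face is a square and each edge borders two faces, so 4F = 2·374, giving F = 187.
χ = V − E + F = 185 − 374 + 187 = -2.
For a closed orientable surface χ = 2 − 2g, so g = (2 − (-2))/2 = 2.

2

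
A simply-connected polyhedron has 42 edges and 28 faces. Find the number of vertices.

16

Here V − E + F = 2.
V = 2 + E − F = 2 + 42 − 28 = 16.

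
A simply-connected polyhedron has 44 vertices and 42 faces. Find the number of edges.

84

Here V − E + F = 2.
E = V + F − (2) = 44 + 42 − (2) = 84.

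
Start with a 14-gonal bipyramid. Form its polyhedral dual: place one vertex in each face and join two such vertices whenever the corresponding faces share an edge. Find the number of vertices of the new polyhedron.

The base solid has V = 16, E = 42, F = 28.
The dual swaps V and F and preserves E: V′ = F = 28, E′ = E = 42, F′ = V = 16.

28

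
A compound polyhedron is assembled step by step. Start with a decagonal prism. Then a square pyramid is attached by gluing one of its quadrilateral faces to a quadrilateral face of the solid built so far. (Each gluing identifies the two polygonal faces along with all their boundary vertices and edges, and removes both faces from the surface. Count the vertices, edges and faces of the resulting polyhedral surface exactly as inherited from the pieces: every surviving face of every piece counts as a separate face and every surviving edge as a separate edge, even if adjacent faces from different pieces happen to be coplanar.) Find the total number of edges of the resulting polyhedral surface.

34

A decagonal prism: V=20, E=30, F=12.
Attach a square pyramid (V=5, E=8, F=5) along a 4-gon: merge 4 vertices and 4 edges, delete both glued faces → V=21, E=34, F=15.
Check: V − E + F = 21 − 34 + 15 = 2.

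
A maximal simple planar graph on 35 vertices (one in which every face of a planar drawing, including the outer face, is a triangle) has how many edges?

In a plane triangulation 3F = 2E and V − E + F = 2, so E = 3V − 6 = 3·35 − 6 = 99.

99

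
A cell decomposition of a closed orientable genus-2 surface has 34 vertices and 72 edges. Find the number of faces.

For a closed orientable surface of genus 2, χ = 2 − 2·2 = -2.
F = -2 − V + E = -2 − 34 + 72 = 36.

36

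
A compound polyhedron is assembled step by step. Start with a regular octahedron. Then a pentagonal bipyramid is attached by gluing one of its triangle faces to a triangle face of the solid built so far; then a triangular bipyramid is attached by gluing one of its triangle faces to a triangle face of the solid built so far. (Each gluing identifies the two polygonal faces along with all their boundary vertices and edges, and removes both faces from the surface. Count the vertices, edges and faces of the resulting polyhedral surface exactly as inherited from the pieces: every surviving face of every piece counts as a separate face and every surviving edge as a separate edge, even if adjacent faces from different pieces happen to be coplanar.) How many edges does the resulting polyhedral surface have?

30

A regular octahedron: V=6, E=12, F=8.
Attach a pentagonal bipyramid (V=7, E=15, F=10) along a 3-gon: merge 3 vertices and 3 edges, delete both glued faces → V=10, E=24, F=16.
Attach a triangular bipyramid (V=5, E=9, F=6) along a 3-gon: merge 3 vertices and 3 edges, delete both glued faces → V=12, E=30, F=20.
Check: V − E + F = 12 − 30 + 20 = 2.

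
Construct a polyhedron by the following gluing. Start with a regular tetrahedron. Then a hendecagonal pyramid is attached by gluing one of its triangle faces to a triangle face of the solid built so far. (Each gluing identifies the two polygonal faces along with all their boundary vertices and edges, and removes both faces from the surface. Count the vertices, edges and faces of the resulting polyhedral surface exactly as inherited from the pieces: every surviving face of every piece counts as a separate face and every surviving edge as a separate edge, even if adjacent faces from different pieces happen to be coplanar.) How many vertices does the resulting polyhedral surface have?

13

A regular tetrahedron: V=4, E=6, F=4.
Attach a hendecagonal pyramid (V=12, E=22, F=12) along a 3-gon: merge 3 vertices and 3 edges, delete both glued faces → V=13, E=25, F=14.
Check: V − E + F = 13 − 25 + 14 = 2.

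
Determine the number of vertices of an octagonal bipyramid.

10

A bipyramid over an n-gon has 2n triangular faces and n + 2 vertices: V = 8 + 2 = 10, E = 3·8 = 24, F = 2·8 = 16.
Check: V − E + F = 10 − 24 + 16 = 2.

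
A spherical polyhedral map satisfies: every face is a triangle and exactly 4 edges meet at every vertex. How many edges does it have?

12

Each face has 3 edges and each edge borders two faces, so 2E = 3F.
Each vertex has degree 4, so 4V = 2E and hence V = 3F/4.
Euler: V − E + F = 2 ⇒ (3F/4) − (3F/2) + F = 2.
Multiply by 8: (6 − 12 + 8)F = 16, i.e. 2F = 16.
So F = 8, E = 3·8/2 = 12, V = 3·8/4 = 6.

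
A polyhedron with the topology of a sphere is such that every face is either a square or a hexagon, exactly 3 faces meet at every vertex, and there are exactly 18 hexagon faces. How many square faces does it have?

Let x be the number of squares; then F = 18 + x.
Edge–face incidences: 2E = 6·18 + 4·x = 108 + 4x.
Every vertex has degree 3, so 3V = 2E.
Euler: V − E + F = 2 ⇒ (2E)/3 − E + (18 + x) = 2.
Multiply by 6: 2·(2E) − 3·(2E) + 6·(18 + x) = 12, i.e. 108 + 6x − (108 + 4x) = 12.
Collecting terms: 2x = 12, so x = 6.
Then 2E = 108 + 4·6 = 132, so E = 66, V = 2E/3 = 44, F = 18 + 6 = 24.

6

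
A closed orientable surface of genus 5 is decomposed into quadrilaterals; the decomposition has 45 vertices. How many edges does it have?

χ = 2 − 2·5 = -8, and every face is a square so 4F = 2E.
V − E + F = -8 with E = 4F/2 gives 45 − (4/2 − 1)·F = -8, so F = 53 and E = 106.

106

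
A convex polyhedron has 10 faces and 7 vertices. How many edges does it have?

Here V − E + F = 2.
E = V + F − (2) = 7 + 10 − (2) = 15.

15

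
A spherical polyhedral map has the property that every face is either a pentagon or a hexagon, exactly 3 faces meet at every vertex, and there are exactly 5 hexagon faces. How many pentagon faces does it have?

Let x be the number of pentagons; then F = 5 + x.
Edge–face incidences: 2E = 6·5 + 5·x = 30 + 5x.
Every vertex has degree 3, so 3V = 2E.
Euler: V − E + F = 2 ⇒ (2E)/3 − E + (5 + x) = 2.
Multiply by 6: 2·(2E) − 3·(2E) + 6·(5 + x) = 12, i.e. 30 + 6x − (30 + 5x) = 12.
Collecting terms: x = 12.
Then 2E = 30 + 5·12 = 90, so E = 45, V = 2E/3 = 30, F = 5 + 12 = 17.

12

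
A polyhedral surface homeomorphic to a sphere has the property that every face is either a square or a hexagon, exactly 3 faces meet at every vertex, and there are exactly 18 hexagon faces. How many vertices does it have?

Let x be the number of squares; then F = 18 + x.
Edge–face incidences: 2E = 6·18 + 4·x = 108 + 4x.
Every vertex has degree 3, so 3V = 2E.
Euler: V − E + F = 2 ⇒ (2E)/3 − E + (18 + x) = 2.
Multiply by 6: 2·(2E) − 3·(2E) + 6·(18 + x) = 12, i.e. 108 + 6x − (108 + 4x) = 12.
Collecting terms: 2x = 12, so x = 6.
Then 2E = 108 + 4·6 = 132, so E = 66, V = 2E/3 = 44, F = 18 + 6 = 24.

44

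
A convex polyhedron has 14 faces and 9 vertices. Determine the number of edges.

21

Here V − E + F = 2.
E = V + F − (2) = 9 + 14 − (2) = 21.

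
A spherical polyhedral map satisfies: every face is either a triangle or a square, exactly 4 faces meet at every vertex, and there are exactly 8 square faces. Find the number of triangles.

Let x be the number of triangles; then F = 8 + x.
Edge–face incidences: 2E = 4·8 + 3·x = 32 + 3x.
Every vertex has degree 4, so 4V = 2E.
Euler: V − E + F = 2 ⇒ (2E)/4 − E + (8 + x) = 2.
Multiply by 8: 2·(2E) − 4·(2E) + 8·(8 + x) = 16, i.e. 64 + 8x − 2·(32 + 3x) = 16.
Collecting terms: 2x = 16, so x = 8.
Then 2E = 32 + 3·8 = 56, so E = 28, V = 2E/4 = 14, F = 8 + 8 = 16.

8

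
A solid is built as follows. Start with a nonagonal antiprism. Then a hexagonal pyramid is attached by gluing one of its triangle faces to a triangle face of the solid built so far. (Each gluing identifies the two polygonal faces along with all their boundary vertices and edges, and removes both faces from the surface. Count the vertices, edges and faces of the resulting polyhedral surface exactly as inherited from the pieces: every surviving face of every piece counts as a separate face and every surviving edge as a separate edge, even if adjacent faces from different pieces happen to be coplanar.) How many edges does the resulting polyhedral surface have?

45

A nonagonal antiprism: V=18, E=36, F=20.
Attach a hexagonal pyramid (V=7, E=12, F=7) along a 3-gon: merge 3 vertices and 3 edges, delete both glued faces → V=22, E=45, F=25.
Check: V − E + F = 22 − 45 + 25 = 2.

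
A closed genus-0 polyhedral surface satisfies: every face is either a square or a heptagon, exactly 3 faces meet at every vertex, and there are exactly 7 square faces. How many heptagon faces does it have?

Let x be the number of heptagons; then F = 7 + x.
Edge–face incidences: 2E = 4·7 + 7·x = 28 + 7x.
Every vertex has degree 3, so 3V = 2E.
Euler: V − E + F = 2 ⇒ (2E)/3 − E + (7 + x) = 2.
Multiply by 6: 2·(2E) − 3·(2E) + 6·(7 + x) = 12, i.e. 42 + 6x − (28 + 7x) = 12.
Collecting terms: −x + 14 = 12, so −x = −2, so x = 2.
Then 2E = 28 + 7·2 = 42, so E = 21, V = 2E/3 = 14, F = 7 + 2 = 9.

2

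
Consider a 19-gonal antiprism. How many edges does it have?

An antiprism on an n-gon has two n-gon caps and 2n triangles: V = 2·19 = 38, E = 4·19 = 76, F = 2·19 + 2 = 40.

76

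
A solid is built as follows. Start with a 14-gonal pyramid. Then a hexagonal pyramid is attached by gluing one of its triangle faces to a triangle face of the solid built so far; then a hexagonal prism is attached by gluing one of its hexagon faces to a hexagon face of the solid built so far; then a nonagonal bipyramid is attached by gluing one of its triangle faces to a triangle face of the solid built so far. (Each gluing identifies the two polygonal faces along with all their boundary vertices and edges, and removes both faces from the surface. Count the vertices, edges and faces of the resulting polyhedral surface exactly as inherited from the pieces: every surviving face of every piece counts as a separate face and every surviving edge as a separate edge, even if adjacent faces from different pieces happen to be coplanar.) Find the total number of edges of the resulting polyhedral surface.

A 14-gonal pyramid: V=15, E=28, F=15.
Attach a hexagonal pyramid (V=7, E=12, F=7) along a 3-gon: merge 3 vertices and 3 edges, delete both glued faces → V=19, E=37, F=20.
Attach a hexagonal prism (V=12, E=18, F=8) along a 6-gon: merge 6 vertices and 6 edges, delete both glued faces → V=25, E=49, F=26.
Attach a nonagonal bipyramid (V=11, E=27, F=18) along a 3-gon: merge 3 vertices and 3 edges, delete both glued faces → V=33, E=73, F=42.
Check: V − E + F = 33 − 73 + 42 = 2.

73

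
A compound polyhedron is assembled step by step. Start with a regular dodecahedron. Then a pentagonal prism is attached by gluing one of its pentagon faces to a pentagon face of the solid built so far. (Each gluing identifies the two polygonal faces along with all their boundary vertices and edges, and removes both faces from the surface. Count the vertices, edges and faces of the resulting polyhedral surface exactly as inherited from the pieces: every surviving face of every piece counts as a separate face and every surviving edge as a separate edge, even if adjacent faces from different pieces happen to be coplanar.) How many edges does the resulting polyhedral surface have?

40

A regular dodecahedron: V=20, E=30, F=12.
Attach a pentagonal prism (V=10, E=15, F=7) along a 5-gon: merge 5 vertices and 5 edges, delete both glued faces → V=25, E=40, F=17.
Check: V − E + F = 25 − 40 + 17 = 2.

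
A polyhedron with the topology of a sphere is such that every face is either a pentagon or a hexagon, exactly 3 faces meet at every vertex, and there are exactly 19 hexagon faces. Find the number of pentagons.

Let x be the number of pentagons; then F = 19 + x.
Edge–face incidences: 2E = 6·19 + 5·x = 114 + 5x.
Every vertex has degree 3, so 3V = 2E.
Euler: V − E + F = 2 ⇒ (2E)/3 − E + (19 + x) = 2.
Multiply by 6: 2·(2E) − 3·(2E) + 6·(19 + x) = 12, i.e. 114 + 6x − (114 + 5x) = 12.
Collecting terms: x = 12.
Then 2E = 114 + 5·12 = 174, so E = 87, V = 2E/3 = 58, F = 19 + 12 = 31.

12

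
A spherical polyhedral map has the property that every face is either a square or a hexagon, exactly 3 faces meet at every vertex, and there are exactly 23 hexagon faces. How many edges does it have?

Let x be the number of squares; then F = 23 + x.
Edge–face incidences: 2E = 6·23 + 4·x = 138 + 4x.
Every vertex has degree 3, so 3V = 2E.
Euler: V − E + F = 2 ⇒ (2E)/3 − E + (23 + x) = 2.
Multiply by 6: 2·(2E) − 3·(2E) + 6·(23 + x) = 12, i.e. 138 + 6x − (138 + 4x) = 12.
Collecting terms: 2x = 12, so x = 6.
Then 2E = 138 + 4·6 = 162, so E = 81, V = 2E/3 = 54, F = 23 + 6 = 29.

81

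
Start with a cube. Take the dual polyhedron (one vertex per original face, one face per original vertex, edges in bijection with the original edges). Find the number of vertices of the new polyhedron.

The base solid has V = 8, E = 12, F = 6.
The dual swaps V and F and preserves E: V′ = F = 6, E′ = E = 12, F′ = V = 8.

6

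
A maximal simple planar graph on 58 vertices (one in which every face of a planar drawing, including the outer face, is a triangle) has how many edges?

168

In a plane triangulation 3F = 2E and V − E + F = 2, so E = 3V − 6 = 3·58 − 6 = 168.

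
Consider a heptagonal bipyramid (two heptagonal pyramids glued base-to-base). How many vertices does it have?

9

A bipyramid over an n-gon has 2n triangular faces and n + 2 vertices: V = 7 + 2 = 9, E = 3·7 = 21, F = 2·7 = 14.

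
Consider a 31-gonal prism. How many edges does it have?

A prism on an n-gon has two n-gon bases and n rectangular sides: V = 2·31 = 62, E = 3·31 = 93, F = 31 + 2 = 33.

93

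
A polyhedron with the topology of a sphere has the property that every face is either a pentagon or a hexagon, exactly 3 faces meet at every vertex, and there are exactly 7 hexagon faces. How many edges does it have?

51

Let x be the number of pentagons; then F = 7 + x.
Edge–face incidences: 2E = 6·7 + 5·x = 42 + 5x.
Every vertex has degree 3, so 3V = 2E.
Euler: V − E + F = 2 ⇒ (2E)/3 − E + (7 + x) = 2.
Multiply by 6: 2·(2E) − 3·(2E) + 6·(7 + x) = 12, i.e. 42 + 6x − (42 + 5x) = 12.
Collecting terms: x = 12.
Then 2E = 42 + 5·12 = 102, so E = 51, V = 2E/3 = 34, F = 7 + 12 = 19.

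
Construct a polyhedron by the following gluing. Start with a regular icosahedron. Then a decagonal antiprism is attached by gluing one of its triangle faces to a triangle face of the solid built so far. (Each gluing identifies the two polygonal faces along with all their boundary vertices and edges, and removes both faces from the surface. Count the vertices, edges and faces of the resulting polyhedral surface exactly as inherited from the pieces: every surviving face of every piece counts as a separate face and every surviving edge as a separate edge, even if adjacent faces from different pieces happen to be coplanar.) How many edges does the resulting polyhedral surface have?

67

A regular icosahedron: V=12, E=30, F=20.
Attach a decagonal antiprism (V=20, E=40, F=22) along a 3-gon: merge 3 vertices and 3 edges, delete both glued faces → V=29, E=67, F=40.
Check: V − E + F = 29 − 67 + 40 = 2.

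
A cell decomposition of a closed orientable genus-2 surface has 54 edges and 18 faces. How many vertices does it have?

34

For a closed orientable surface of genus 2, χ = 2 − 2·2 = -2.
V = -2 + E − F = -2 + 54 − 18 = 34.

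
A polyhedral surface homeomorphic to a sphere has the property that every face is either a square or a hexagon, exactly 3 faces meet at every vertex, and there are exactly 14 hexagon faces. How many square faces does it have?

Let x be the number of squares; then F = 14 + x.
Edge–face incidences: 2E = 6·14 + 4·x = 84 + 4x.
Every vertex has degree 3, so 3V = 2E.
Euler: V − E + F = 2 ⇒ (2E)/3 − E + (14 + x) = 2.
Multiply by 6: 2·(2E) − 3·(2E) + 6·(14 + x) = 12, i.e. 84 + 6x − (84 + 4x) = 12.
Collecting terms: 2x = 12, so x = 6.
Then 2E = 84 + 4·6 = 108, so E = 54, V = 2E/3 = 36, F = 14 + 6 = 20.

6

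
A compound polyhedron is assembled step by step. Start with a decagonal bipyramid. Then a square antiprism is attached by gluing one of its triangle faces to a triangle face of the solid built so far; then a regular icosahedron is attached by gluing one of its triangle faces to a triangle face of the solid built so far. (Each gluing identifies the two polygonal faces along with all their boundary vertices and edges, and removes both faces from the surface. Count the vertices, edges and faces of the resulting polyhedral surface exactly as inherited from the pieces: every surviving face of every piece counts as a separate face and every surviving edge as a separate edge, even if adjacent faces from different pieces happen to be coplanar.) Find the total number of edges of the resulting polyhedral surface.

A decagonal bipyramid: V=12, E=30, F=20.
Attach a square antiprism (V=8, E=16, F=10) along a 3-gon: merge 3 vertices and 3 edges, delete both glued faces → V=17, E=43, F=28.
Attach a regular icosahedron (V=12, E=30, F=20) along a 3-gon: merge 3 vertices and 3 edges, delete both glued faces → V=26, E=70, F=46.
Check: V − E + F = 26 − 70 + 46 = 2.

70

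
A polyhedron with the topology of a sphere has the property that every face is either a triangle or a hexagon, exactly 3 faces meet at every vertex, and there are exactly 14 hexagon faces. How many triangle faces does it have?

Let x be the number of triangles; then F = 14 + x.
Edge–face incidences: 2E = 6·14 + 3·x = 84 + 3x.
Every vertex has degree 3, so 3V = 2E.
Euler: V − E + F = 2 ⇒ (2E)/3 − E + (14 + x) = 2.
Multiply by 6: 2·(2E) − 3·(2E) + 6·(14 + x) = 12, i.e. 84 + 6x − (84 + 3x) = 12.
Collecting terms: 3x = 12, so x = 4.
Then 2E = 84 + 3·4 = 96, so E = 48, V = 2E/3 = 32, F = 14 + 4 = 18.

4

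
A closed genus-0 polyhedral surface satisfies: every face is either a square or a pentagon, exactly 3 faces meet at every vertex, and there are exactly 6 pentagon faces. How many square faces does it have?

3

Let x be the number of squares; then F = 6 + x.
Edge–face incidences: 2E = 5·6 + 4·x = 30 + 4x.
Every vertex has degree 3, so 3V = 2E.
Euler: V − E + F = 2 ⇒ (2E)/3 − E + (6 + x) = 2.
Multiply by 6: 2·(2E) − 3·(2E) + 6·(6 + x) = 12, i.e. 36 + 6x − (30 + 4x) = 12.
Collecting terms: 2x + 6 = 12, so 2x = 6, so x = 3.
Then 2E = 30 + 4·3 = 42, so E = 21, V = 2E/3 = 14, F = 6 + 3 = 9.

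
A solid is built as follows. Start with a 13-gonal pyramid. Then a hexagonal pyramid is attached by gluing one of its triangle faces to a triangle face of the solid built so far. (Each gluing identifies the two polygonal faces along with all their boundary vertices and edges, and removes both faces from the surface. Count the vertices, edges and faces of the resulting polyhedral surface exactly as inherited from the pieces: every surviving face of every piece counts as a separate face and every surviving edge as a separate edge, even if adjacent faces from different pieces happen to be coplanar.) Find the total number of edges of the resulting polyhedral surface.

35

A 13-gonal pyramid: V=14, E=26, F=14.
Attach a hexagonal pyramid (V=7, E=12, F=7) along a 3-gon: merge 3 vertices and 3 edges, delete both glued faces → V=18, E=35, F=19.
Check: V − E + F = 18 − 35 + 19 = 2.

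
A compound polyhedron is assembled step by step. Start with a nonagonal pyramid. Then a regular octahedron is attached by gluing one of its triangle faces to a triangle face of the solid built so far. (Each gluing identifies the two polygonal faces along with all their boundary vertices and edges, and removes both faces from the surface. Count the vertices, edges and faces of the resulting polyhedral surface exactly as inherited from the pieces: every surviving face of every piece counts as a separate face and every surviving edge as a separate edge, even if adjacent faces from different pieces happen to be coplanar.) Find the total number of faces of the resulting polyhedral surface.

16

A nonagonal pyramid: V=10, E=18, F=10.
Attach a regular octahedron (V=6, E=12, F=8) along a 3-gon: merge 3 vertices and 3 edges, delete both glued faces → V=13, E=27, F=16.
Check: V − E + F = 13 − 27 + 16 = 2.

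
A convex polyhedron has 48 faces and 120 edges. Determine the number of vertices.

74

Here V − E + F = 2.
V = 2 + E − F = 2 + 120 − 48 = 74.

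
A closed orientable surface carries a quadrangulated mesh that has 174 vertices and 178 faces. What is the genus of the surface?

3

Every face is a square, so 2E = 4·178 = 712, giving E = 356.
χ = V − E + F = 174 − 356 + 178 = -4.
For a closed orientable surface χ = 2 − 2g, so g = (2 − (-4))/2 = 3.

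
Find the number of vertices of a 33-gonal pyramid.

A pyramid on an n-gon base has one n-gon and n triangles: V = 33 + 1 = 34, E = 2·33 = 66, F = 33 + 1 = 34.

34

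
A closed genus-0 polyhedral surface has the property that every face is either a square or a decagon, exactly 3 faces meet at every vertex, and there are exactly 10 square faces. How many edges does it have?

Let x be the number of decagons; then F = 10 + x.
Edge–face incidences: 2E = 4·10 + 10·x = 40 + 10x.
Every vertex has degree 3, so 3V = 2E.
Euler: V − E + F = 2 ⇒ (2E)/3 − E + (10 + x) = 2.
Multiply by 6: 2·(2E) − 3·(2E) + 6·(10 + x) = 12, i.e. 60 + 6x − (40 + 10x) = 12.
Collecting terms: −4x + 20 = 12, so −4x = −8, so x = 2.
Then 2E = 40 + 10·2 = 60, so E = 30, V = 2E/3 = 20, F = 10 + 2 = 12.

30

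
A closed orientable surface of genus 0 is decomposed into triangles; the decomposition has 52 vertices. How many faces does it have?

100

χ = 2 − 2·0 = 2, and every face is a triangle so 3F = 2E.
V − E + F = 2 with E = 3F/2 gives 52 − (3/2 − 1)·F = 2, so F = 100 and E = 150.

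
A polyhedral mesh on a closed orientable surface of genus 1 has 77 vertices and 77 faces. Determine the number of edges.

For a closed orientable surface of genus 1, χ = 2 − 2·1 = 0.
E = V + F − (0) = 77 + 77 − (0) = 154.

154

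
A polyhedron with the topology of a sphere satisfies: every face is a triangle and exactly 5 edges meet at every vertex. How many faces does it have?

20

Each face has 3 edges and each edge borders two faces, so 2E = 3F.
Each vertex has degree 5, so 5V = 2E and hence V = 3F/5.
Euler: V − E + F = 2 ⇒ (3F/5) − (3F/2) + F = 2.
Multiply by 10: (6 − 15 + 10)F = 20, i.e. 1F = 20.
So F = 20, E = 3·20/2 = 30, V = 3·20/5 = 12.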